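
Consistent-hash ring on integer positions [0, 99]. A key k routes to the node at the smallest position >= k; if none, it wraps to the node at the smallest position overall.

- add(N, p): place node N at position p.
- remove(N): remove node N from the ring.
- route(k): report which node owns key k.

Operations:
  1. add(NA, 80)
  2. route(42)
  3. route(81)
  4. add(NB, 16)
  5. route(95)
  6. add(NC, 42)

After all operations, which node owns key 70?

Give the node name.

Op 1: add NA@80 -> ring=[80:NA]
Op 2: route key 42: smallest pos >= 42 is 80 -> NA
Op 3: route key 81: none >= 81, wrap to smallest pos 80 -> NA
Op 4: add NB@16 -> ring=[16:NB,80:NA]
Op 5: route key 95: none >= 95, wrap to smallest pos 16 -> NB
Op 6: add NC@42 -> ring=[16:NB,42:NC,80:NA]
Final route key 70: smallest pos >= 70 is 80 -> NA

Answer: NA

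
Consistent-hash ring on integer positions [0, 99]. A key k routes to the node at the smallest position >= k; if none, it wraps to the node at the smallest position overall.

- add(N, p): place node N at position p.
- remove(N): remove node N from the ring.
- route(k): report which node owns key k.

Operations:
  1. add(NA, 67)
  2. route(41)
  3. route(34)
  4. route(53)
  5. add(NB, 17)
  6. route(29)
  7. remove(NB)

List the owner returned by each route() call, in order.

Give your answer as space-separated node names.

Answer: NA NA NA NA

Derivation:
Op 1: add NA@67 -> ring=[67:NA]
Op 2: route key 41: smallest pos >= 41 is 67 -> NA
Op 3: route key 34: smallest pos >= 34 is 67 -> NA
Op 4: route key 53: smallest pos >= 53 is 67 -> NA
Op 5: add NB@17 -> ring=[17:NB,67:NA]
Op 6: route key 29: smallest pos >= 29 is 67 -> NA
Op 7: remove NB -> ring=[67:NA]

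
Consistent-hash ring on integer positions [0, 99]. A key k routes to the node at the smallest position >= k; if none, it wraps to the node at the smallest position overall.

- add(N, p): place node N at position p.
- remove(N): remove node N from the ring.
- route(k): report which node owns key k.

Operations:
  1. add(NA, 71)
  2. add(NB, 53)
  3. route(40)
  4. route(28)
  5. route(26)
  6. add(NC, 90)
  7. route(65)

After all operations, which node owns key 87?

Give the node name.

Op 1: add NA@71 -> ring=[71:NA]
Op 2: add NB@53 -> ring=[53:NB,71:NA]
Op 3: route key 40: smallest pos >= 40 is 53 -> NB
Op 4: route key 28: smallest pos >= 28 is 53 -> NB
Op 5: route key 26: smallest pos >= 26 is 53 -> NB
Op 6: add NC@90 -> ring=[53:NB,71:NA,90:NC]
Op 7: route key 65: smallest pos >= 65 is 71 -> NA
Final route key 87: smallest pos >= 87 is 90 -> NC

Answer: NC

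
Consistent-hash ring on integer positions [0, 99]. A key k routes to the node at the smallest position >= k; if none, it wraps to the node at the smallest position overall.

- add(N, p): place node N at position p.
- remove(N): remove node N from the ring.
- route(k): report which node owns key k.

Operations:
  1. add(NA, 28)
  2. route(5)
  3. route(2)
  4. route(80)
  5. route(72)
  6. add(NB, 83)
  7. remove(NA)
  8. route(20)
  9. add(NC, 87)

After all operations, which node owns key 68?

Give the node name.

Op 1: add NA@28 -> ring=[28:NA]
Op 2: route key 5: smallest pos >= 5 is 28 -> NA
Op 3: route key 2: smallest pos >= 2 is 28 -> NA
Op 4: route key 80: none >= 80, wrap to smallest pos 28 -> NA
Op 5: route key 72: none >= 72, wrap to smallest pos 28 -> NA
Op 6: add NB@83 -> ring=[28:NA,83:NB]
Op 7: remove NA -> ring=[83:NB]
Op 8: route key 20: smallest pos >= 20 is 83 -> NB
Op 9: add NC@87 -> ring=[83:NB,87:NC]
Final route key 68: smallest pos >= 68 is 83 -> NB

Answer: NB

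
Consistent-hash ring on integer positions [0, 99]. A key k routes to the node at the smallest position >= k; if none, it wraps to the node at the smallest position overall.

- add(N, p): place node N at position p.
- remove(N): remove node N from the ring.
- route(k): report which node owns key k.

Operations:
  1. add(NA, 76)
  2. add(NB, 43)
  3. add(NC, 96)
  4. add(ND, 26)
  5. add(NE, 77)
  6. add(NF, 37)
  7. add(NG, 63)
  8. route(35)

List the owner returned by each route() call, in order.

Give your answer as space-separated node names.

Answer: NF

Derivation:
Op 1: add NA@76 -> ring=[76:NA]
Op 2: add NB@43 -> ring=[43:NB,76:NA]
Op 3: add NC@96 -> ring=[43:NB,76:NA,96:NC]
Op 4: add ND@26 -> ring=[26:ND,43:NB,76:NA,96:NC]
Op 5: add NE@77 -> ring=[26:ND,43:NB,76:NA,77:NE,96:NC]
Op 6: add NF@37 -> ring=[26:ND,37:NF,43:NB,76:NA,77:NE,96:NC]
Op 7: add NG@63 -> ring=[26:ND,37:NF,43:NB,63:NG,76:NA,77:NE,96:NC]
Op 8: route key 35: smallest pos >= 35 is 37 -> NF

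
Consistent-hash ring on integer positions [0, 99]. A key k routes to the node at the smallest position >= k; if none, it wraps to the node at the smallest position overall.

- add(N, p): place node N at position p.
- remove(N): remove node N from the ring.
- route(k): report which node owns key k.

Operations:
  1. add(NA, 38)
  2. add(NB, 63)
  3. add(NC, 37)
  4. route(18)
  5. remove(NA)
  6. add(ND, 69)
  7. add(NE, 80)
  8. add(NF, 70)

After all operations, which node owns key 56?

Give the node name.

Op 1: add NA@38 -> ring=[38:NA]
Op 2: add NB@63 -> ring=[38:NA,63:NB]
Op 3: add NC@37 -> ring=[37:NC,38:NA,63:NB]
Op 4: route key 18: smallest pos >= 18 is 37 -> NC
Op 5: remove NA -> ring=[37:NC,63:NB]
Op 6: add ND@69 -> ring=[37:NC,63:NB,69:ND]
Op 7: add NE@80 -> ring=[37:NC,63:NB,69:ND,80:NE]
Op 8: add NF@70 -> ring=[37:NC,63:NB,69:ND,70:NF,80:NE]
Final route key 56: smallest pos >= 56 is 63 -> NB

Answer: NB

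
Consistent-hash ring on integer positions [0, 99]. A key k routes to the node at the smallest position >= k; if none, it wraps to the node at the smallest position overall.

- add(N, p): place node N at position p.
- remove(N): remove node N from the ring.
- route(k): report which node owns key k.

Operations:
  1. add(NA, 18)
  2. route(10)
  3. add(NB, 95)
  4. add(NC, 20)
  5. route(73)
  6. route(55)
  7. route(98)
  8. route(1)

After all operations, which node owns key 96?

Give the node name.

Answer: NA

Derivation:
Op 1: add NA@18 -> ring=[18:NA]
Op 2: route key 10: smallest pos >= 10 is 18 -> NA
Op 3: add NB@95 -> ring=[18:NA,95:NB]
Op 4: add NC@20 -> ring=[18:NA,20:NC,95:NB]
Op 5: route key 73: smallest pos >= 73 is 95 -> NB
Op 6: route key 55: smallest pos >= 55 is 95 -> NB
Op 7: route key 98: none >= 98, wrap to smallest pos 18 -> NA
Op 8: route key 1: smallest pos >= 1 is 18 -> NA
Final route key 96: none >= 96, wrap to smallest pos 18 -> NA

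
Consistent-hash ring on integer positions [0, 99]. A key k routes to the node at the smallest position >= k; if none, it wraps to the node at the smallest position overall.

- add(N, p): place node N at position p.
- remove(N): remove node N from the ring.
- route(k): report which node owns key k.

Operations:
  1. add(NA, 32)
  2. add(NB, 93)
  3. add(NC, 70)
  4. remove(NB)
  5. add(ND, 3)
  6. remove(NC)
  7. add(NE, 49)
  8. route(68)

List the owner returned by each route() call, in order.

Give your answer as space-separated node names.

Answer: ND

Derivation:
Op 1: add NA@32 -> ring=[32:NA]
Op 2: add NB@93 -> ring=[32:NA,93:NB]
Op 3: add NC@70 -> ring=[32:NA,70:NC,93:NB]
Op 4: remove NB -> ring=[32:NA,70:NC]
Op 5: add ND@3 -> ring=[3:ND,32:NA,70:NC]
Op 6: remove NC -> ring=[3:ND,32:NA]
Op 7: add NE@49 -> ring=[3:ND,32:NA,49:NE]
Op 8: route key 68: none >= 68, wrap to smallest pos 3 -> ND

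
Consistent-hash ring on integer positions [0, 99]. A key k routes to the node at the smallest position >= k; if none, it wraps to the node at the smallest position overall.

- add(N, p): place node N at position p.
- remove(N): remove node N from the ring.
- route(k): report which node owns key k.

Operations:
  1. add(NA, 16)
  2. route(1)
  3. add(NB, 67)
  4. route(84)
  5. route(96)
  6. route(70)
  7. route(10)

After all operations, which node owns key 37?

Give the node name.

Answer: NB

Derivation:
Op 1: add NA@16 -> ring=[16:NA]
Op 2: route key 1: smallest pos >= 1 is 16 -> NA
Op 3: add NB@67 -> ring=[16:NA,67:NB]
Op 4: route key 84: none >= 84, wrap to smallest pos 16 -> NA
Op 5: route key 96: none >= 96, wrap to smallest pos 16 -> NA
Op 6: route key 70: none >= 70, wrap to smallest pos 16 -> NA
Op 7: route key 10: smallest pos >= 10 is 16 -> NA
Final route key 37: smallest pos >= 37 is 67 -> NB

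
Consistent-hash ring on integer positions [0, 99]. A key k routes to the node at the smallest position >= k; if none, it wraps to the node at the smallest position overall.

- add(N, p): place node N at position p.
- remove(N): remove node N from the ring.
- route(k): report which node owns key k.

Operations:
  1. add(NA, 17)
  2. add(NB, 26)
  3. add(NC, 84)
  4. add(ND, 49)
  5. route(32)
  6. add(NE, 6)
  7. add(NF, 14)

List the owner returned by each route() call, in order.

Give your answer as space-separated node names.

Op 1: add NA@17 -> ring=[17:NA]
Op 2: add NB@26 -> ring=[17:NA,26:NB]
Op 3: add NC@84 -> ring=[17:NA,26:NB,84:NC]
Op 4: add ND@49 -> ring=[17:NA,26:NB,49:ND,84:NC]
Op 5: route key 32: smallest pos >= 32 is 49 -> ND
Op 6: add NE@6 -> ring=[6:NE,17:NA,26:NB,49:ND,84:NC]
Op 7: add NF@14 -> ring=[6:NE,14:NF,17:NA,26:NB,49:ND,84:NC]

Answer: ND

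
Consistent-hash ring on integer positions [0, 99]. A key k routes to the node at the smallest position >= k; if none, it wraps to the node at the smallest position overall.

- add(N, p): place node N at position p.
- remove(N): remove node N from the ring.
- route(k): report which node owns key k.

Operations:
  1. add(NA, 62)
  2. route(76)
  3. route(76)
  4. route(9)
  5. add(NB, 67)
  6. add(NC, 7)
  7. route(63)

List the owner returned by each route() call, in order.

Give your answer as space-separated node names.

Answer: NA NA NA NB

Derivation:
Op 1: add NA@62 -> ring=[62:NA]
Op 2: route key 76: none >= 76, wrap to smallest pos 62 -> NA
Op 3: route key 76: none >= 76, wrap to smallest pos 62 -> NA
Op 4: route key 9: smallest pos >= 9 is 62 -> NA
Op 5: add NB@67 -> ring=[62:NA,67:NB]
Op 6: add NC@7 -> ring=[7:NC,62:NA,67:NB]
Op 7: route key 63: smallest pos >= 63 is 67 -> NB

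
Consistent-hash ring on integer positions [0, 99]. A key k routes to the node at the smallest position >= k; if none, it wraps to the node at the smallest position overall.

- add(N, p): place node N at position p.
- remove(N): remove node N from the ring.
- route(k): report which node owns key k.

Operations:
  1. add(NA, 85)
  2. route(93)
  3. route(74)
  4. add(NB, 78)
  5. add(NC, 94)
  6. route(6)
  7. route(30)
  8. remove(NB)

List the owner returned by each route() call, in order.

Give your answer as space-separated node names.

Answer: NA NA NB NB

Derivation:
Op 1: add NA@85 -> ring=[85:NA]
Op 2: route key 93: none >= 93, wrap to smallest pos 85 -> NA
Op 3: route key 74: smallest pos >= 74 is 85 -> NA
Op 4: add NB@78 -> ring=[78:NB,85:NA]
Op 5: add NC@94 -> ring=[78:NB,85:NA,94:NC]
Op 6: route key 6: smallest pos >= 6 is 78 -> NB
Op 7: route key 30: smallest pos >= 30 is 78 -> NB
Op 8: remove NB -> ring=[85:NA,94:NC]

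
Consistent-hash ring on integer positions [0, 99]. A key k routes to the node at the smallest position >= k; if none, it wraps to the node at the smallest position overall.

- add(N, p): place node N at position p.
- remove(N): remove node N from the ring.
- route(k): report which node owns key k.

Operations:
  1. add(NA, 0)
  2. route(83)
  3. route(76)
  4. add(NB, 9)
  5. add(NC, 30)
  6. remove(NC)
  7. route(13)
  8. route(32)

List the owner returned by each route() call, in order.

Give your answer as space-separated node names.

Op 1: add NA@0 -> ring=[0:NA]
Op 2: route key 83: none >= 83, wrap to smallest pos 0 -> NA
Op 3: route key 76: none >= 76, wrap to smallest pos 0 -> NA
Op 4: add NB@9 -> ring=[0:NA,9:NB]
Op 5: add NC@30 -> ring=[0:NA,9:NB,30:NC]
Op 6: remove NC -> ring=[0:NA,9:NB]
Op 7: route key 13: none >= 13, wrap to smallest pos 0 -> NA
Op 8: route key 32: none >= 32, wrap to smallest pos 0 -> NA

Answer: NA NA NA NA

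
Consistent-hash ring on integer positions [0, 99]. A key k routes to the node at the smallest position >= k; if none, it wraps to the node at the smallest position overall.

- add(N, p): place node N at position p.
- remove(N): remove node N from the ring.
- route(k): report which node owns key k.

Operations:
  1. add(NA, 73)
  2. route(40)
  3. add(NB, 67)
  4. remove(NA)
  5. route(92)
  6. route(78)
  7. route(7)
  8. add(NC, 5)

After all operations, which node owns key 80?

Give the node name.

Op 1: add NA@73 -> ring=[73:NA]
Op 2: route key 40: smallest pos >= 40 is 73 -> NA
Op 3: add NB@67 -> ring=[67:NB,73:NA]
Op 4: remove NA -> ring=[67:NB]
Op 5: route key 92: none >= 92, wrap to smallest pos 67 -> NB
Op 6: route key 78: none >= 78, wrap to smallest pos 67 -> NB
Op 7: route key 7: smallest pos >= 7 is 67 -> NB
Op 8: add NC@5 -> ring=[5:NC,67:NB]
Final route key 80: none >= 80, wrap to smallest pos 5 -> NC

Answer: NC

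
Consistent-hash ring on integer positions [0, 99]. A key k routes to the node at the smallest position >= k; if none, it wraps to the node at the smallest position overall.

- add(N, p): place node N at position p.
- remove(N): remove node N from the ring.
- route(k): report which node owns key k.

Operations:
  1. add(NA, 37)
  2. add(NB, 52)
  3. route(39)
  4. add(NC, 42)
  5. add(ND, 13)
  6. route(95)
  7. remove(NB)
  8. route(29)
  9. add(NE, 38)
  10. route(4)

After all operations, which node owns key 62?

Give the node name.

Answer: ND

Derivation:
Op 1: add NA@37 -> ring=[37:NA]
Op 2: add NB@52 -> ring=[37:NA,52:NB]
Op 3: route key 39: smallest pos >= 39 is 52 -> NB
Op 4: add NC@42 -> ring=[37:NA,42:NC,52:NB]
Op 5: add ND@13 -> ring=[13:ND,37:NA,42:NC,52:NB]
Op 6: route key 95: none >= 95, wrap to smallest pos 13 -> ND
Op 7: remove NB -> ring=[13:ND,37:NA,42:NC]
Op 8: route key 29: smallest pos >= 29 is 37 -> NA
Op 9: add NE@38 -> ring=[13:ND,37:NA,38:NE,42:NC]
Op 10: route key 4: smallest pos >= 4 is 13 -> ND
Final route key 62: none >= 62, wrap to smallest pos 13 -> ND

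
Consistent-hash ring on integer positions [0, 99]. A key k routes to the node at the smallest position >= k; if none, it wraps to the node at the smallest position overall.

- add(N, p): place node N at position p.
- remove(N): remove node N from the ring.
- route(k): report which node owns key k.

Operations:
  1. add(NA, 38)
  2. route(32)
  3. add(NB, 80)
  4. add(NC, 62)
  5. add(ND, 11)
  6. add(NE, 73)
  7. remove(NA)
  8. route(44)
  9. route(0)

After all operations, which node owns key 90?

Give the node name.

Op 1: add NA@38 -> ring=[38:NA]
Op 2: route key 32: smallest pos >= 32 is 38 -> NA
Op 3: add NB@80 -> ring=[38:NA,80:NB]
Op 4: add NC@62 -> ring=[38:NA,62:NC,80:NB]
Op 5: add ND@11 -> ring=[11:ND,38:NA,62:NC,80:NB]
Op 6: add NE@73 -> ring=[11:ND,38:NA,62:NC,73:NE,80:NB]
Op 7: remove NA -> ring=[11:ND,62:NC,73:NE,80:NB]
Op 8: route key 44: smallest pos >= 44 is 62 -> NC
Op 9: route key 0: smallest pos >= 0 is 11 -> ND
Final route key 90: none >= 90, wrap to smallest pos 11 -> ND

Answer: ND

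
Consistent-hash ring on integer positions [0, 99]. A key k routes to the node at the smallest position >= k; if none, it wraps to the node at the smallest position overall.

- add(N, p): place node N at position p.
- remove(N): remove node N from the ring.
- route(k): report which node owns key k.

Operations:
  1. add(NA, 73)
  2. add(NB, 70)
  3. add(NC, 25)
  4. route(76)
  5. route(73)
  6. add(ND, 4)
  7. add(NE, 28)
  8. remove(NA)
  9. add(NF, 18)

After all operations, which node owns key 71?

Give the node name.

Op 1: add NA@73 -> ring=[73:NA]
Op 2: add NB@70 -> ring=[70:NB,73:NA]
Op 3: add NC@25 -> ring=[25:NC,70:NB,73:NA]
Op 4: route key 76: none >= 76, wrap to smallest pos 25 -> NC
Op 5: route key 73: smallest pos >= 73 is 73 -> NA
Op 6: add ND@4 -> ring=[4:ND,25:NC,70:NB,73:NA]
Op 7: add NE@28 -> ring=[4:ND,25:NC,28:NE,70:NB,73:NA]
Op 8: remove NA -> ring=[4:ND,25:NC,28:NE,70:NB]
Op 9: add NF@18 -> ring=[4:ND,18:NF,25:NC,28:NE,70:NB]
Final route key 71: none >= 71, wrap to smallest pos 4 -> ND

Answer: ND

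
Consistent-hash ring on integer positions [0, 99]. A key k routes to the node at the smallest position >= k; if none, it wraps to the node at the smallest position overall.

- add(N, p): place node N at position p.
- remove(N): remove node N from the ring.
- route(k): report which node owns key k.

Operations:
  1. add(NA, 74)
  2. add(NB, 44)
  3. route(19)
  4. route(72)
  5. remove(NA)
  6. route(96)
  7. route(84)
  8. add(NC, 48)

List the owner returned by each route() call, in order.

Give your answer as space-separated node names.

Op 1: add NA@74 -> ring=[74:NA]
Op 2: add NB@44 -> ring=[44:NB,74:NA]
Op 3: route key 19: smallest pos >= 19 is 44 -> NB
Op 4: route key 72: smallest pos >= 72 is 74 -> NA
Op 5: remove NA -> ring=[44:NB]
Op 6: route key 96: none >= 96, wrap to smallest pos 44 -> NB
Op 7: route key 84: none >= 84, wrap to smallest pos 44 -> NB
Op 8: add NC@48 -> ring=[44:NB,48:NC]

Answer: NB NA NB NB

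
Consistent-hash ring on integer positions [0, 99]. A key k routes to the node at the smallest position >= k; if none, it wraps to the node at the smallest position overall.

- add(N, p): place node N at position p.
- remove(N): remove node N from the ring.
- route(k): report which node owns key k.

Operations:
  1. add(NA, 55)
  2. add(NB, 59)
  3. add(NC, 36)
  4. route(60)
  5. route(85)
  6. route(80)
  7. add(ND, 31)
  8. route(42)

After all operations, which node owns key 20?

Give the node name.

Answer: ND

Derivation:
Op 1: add NA@55 -> ring=[55:NA]
Op 2: add NB@59 -> ring=[55:NA,59:NB]
Op 3: add NC@36 -> ring=[36:NC,55:NA,59:NB]
Op 4: route key 60: none >= 60, wrap to smallest pos 36 -> NC
Op 5: route key 85: none >= 85, wrap to smallest pos 36 -> NC
Op 6: route key 80: none >= 80, wrap to smallest pos 36 -> NC
Op 7: add ND@31 -> ring=[31:ND,36:NC,55:NA,59:NB]
Op 8: route key 42: smallest pos >= 42 is 55 -> NA
Final route key 20: smallest pos >= 20 is 31 -> ND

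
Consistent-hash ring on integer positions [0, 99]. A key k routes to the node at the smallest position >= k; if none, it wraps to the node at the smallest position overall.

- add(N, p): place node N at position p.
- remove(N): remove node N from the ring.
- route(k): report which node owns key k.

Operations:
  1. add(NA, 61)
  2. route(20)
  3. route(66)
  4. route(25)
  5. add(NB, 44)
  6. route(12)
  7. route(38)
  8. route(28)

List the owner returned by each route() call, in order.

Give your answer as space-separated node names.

Op 1: add NA@61 -> ring=[61:NA]
Op 2: route key 20: smallest pos >= 20 is 61 -> NA
Op 3: route key 66: none >= 66, wrap to smallest pos 61 -> NA
Op 4: route key 25: smallest pos >= 25 is 61 -> NA
Op 5: add NB@44 -> ring=[44:NB,61:NA]
Op 6: route key 12: smallest pos >= 12 is 44 -> NB
Op 7: route key 38: smallest pos >= 38 is 44 -> NB
Op 8: route key 28: smallest pos >= 28 is 44 -> NB

Answer: NA NA NA NB NB NB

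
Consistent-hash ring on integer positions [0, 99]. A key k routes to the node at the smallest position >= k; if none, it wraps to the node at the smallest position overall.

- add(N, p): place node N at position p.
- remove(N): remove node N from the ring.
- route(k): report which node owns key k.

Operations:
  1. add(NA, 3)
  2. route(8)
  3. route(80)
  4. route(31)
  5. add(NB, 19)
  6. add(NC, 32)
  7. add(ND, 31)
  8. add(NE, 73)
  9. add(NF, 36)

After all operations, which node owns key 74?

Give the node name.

Answer: NA

Derivation:
Op 1: add NA@3 -> ring=[3:NA]
Op 2: route key 8: none >= 8, wrap to smallest pos 3 -> NA
Op 3: route key 80: none >= 80, wrap to smallest pos 3 -> NA
Op 4: route key 31: none >= 31, wrap to smallest pos 3 -> NA
Op 5: add NB@19 -> ring=[3:NA,19:NB]
Op 6: add NC@32 -> ring=[3:NA,19:NB,32:NC]
Op 7: add ND@31 -> ring=[3:NA,19:NB,31:ND,32:NC]
Op 8: add NE@73 -> ring=[3:NA,19:NB,31:ND,32:NC,73:NE]
Op 9: add NF@36 -> ring=[3:NA,19:NB,31:ND,32:NC,36:NF,73:NE]
Final route key 74: none >= 74, wrap to smallest pos 3 -> NA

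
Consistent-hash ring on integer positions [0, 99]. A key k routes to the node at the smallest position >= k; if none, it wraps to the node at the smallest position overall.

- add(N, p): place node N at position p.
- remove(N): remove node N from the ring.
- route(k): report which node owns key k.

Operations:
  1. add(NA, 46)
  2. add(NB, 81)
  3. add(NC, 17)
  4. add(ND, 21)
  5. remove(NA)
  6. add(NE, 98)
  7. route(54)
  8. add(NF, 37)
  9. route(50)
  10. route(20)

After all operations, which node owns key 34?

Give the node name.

Answer: NF

Derivation:
Op 1: add NA@46 -> ring=[46:NA]
Op 2: add NB@81 -> ring=[46:NA,81:NB]
Op 3: add NC@17 -> ring=[17:NC,46:NA,81:NB]
Op 4: add ND@21 -> ring=[17:NC,21:ND,46:NA,81:NB]
Op 5: remove NA -> ring=[17:NC,21:ND,81:NB]
Op 6: add NE@98 -> ring=[17:NC,21:ND,81:NB,98:NE]
Op 7: route key 54: smallest pos >= 54 is 81 -> NB
Op 8: add NF@37 -> ring=[17:NC,21:ND,37:NF,81:NB,98:NE]
Op 9: route key 50: smallest pos >= 50 is 81 -> NB
Op 10: route key 20: smallest pos >= 20 is 21 -> ND
Final route key 34: smallest pos >= 34 is 37 -> NF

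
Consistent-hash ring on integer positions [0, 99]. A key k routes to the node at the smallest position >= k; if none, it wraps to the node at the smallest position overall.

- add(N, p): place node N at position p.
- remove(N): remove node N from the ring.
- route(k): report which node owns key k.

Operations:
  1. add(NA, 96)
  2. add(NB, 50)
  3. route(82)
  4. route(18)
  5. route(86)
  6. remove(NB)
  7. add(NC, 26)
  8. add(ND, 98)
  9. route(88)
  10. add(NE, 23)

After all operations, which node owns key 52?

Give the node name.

Answer: NA

Derivation:
Op 1: add NA@96 -> ring=[96:NA]
Op 2: add NB@50 -> ring=[50:NB,96:NA]
Op 3: route key 82: smallest pos >= 82 is 96 -> NA
Op 4: route key 18: smallest pos >= 18 is 50 -> NB
Op 5: route key 86: smallest pos >= 86 is 96 -> NA
Op 6: remove NB -> ring=[96:NA]
Op 7: add NC@26 -> ring=[26:NC,96:NA]
Op 8: add ND@98 -> ring=[26:NC,96:NA,98:ND]
Op 9: route key 88: smallest pos >= 88 is 96 -> NA
Op 10: add NE@23 -> ring=[23:NE,26:NC,96:NA,98:ND]
Final route key 52: smallest pos >= 52 is 96 -> NA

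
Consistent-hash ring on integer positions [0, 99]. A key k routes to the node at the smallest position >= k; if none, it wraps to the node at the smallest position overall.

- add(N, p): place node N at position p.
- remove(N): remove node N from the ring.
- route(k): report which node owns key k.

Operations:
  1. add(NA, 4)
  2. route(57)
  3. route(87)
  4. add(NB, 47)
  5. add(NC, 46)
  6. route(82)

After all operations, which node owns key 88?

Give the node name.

Op 1: add NA@4 -> ring=[4:NA]
Op 2: route key 57: none >= 57, wrap to smallest pos 4 -> NA
Op 3: route key 87: none >= 87, wrap to smallest pos 4 -> NA
Op 4: add NB@47 -> ring=[4:NA,47:NB]
Op 5: add NC@46 -> ring=[4:NA,46:NC,47:NB]
Op 6: route key 82: none >= 82, wrap to smallest pos 4 -> NA
Final route key 88: none >= 88, wrap to smallest pos 4 -> NA

Answer: NA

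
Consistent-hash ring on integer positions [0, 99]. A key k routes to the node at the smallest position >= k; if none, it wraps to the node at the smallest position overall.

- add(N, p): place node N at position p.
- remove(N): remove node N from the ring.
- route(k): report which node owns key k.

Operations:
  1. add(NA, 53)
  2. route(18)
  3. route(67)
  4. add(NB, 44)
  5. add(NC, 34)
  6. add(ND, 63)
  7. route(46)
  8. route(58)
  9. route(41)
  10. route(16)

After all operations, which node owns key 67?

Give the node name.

Op 1: add NA@53 -> ring=[53:NA]
Op 2: route key 18: smallest pos >= 18 is 53 -> NA
Op 3: route key 67: none >= 67, wrap to smallest pos 53 -> NA
Op 4: add NB@44 -> ring=[44:NB,53:NA]
Op 5: add NC@34 -> ring=[34:NC,44:NB,53:NA]
Op 6: add ND@63 -> ring=[34:NC,44:NB,53:NA,63:ND]
Op 7: route key 46: smallest pos >= 46 is 53 -> NA
Op 8: route key 58: smallest pos >= 58 is 63 -> ND
Op 9: route key 41: smallest pos >= 41 is 44 -> NB
Op 10: route key 16: smallest pos >= 16 is 34 -> NC
Final route key 67: none >= 67, wrap to smallest pos 34 -> NC

Answer: NC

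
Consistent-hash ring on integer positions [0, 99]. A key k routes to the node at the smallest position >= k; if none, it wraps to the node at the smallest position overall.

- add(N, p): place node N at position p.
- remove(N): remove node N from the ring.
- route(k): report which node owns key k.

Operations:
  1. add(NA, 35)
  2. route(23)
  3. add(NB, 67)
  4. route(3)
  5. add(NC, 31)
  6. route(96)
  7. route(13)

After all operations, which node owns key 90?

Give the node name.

Op 1: add NA@35 -> ring=[35:NA]
Op 2: route key 23: smallest pos >= 23 is 35 -> NA
Op 3: add NB@67 -> ring=[35:NA,67:NB]
Op 4: route key 3: smallest pos >= 3 is 35 -> NA
Op 5: add NC@31 -> ring=[31:NC,35:NA,67:NB]
Op 6: route key 96: none >= 96, wrap to smallest pos 31 -> NC
Op 7: route key 13: smallest pos >= 13 is 31 -> NC
Final route key 90: none >= 90, wrap to smallest pos 31 -> NC

Answer: NC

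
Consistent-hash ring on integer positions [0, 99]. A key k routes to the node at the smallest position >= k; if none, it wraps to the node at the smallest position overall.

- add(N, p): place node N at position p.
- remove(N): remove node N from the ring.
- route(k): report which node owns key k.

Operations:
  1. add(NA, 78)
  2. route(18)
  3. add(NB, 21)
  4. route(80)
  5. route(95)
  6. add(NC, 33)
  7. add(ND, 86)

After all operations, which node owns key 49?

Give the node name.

Answer: NA

Derivation:
Op 1: add NA@78 -> ring=[78:NA]
Op 2: route key 18: smallest pos >= 18 is 78 -> NA
Op 3: add NB@21 -> ring=[21:NB,78:NA]
Op 4: route key 80: none >= 80, wrap to smallest pos 21 -> NB
Op 5: route key 95: none >= 95, wrap to smallest pos 21 -> NB
Op 6: add NC@33 -> ring=[21:NB,33:NC,78:NA]
Op 7: add ND@86 -> ring=[21:NB,33:NC,78:NA,86:ND]
Final route key 49: smallest pos >= 49 is 78 -> NA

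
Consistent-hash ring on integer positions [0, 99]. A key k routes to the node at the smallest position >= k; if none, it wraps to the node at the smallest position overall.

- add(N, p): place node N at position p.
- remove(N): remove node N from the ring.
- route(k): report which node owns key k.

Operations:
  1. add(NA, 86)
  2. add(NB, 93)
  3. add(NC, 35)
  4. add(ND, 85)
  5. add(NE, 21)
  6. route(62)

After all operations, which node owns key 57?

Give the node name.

Op 1: add NA@86 -> ring=[86:NA]
Op 2: add NB@93 -> ring=[86:NA,93:NB]
Op 3: add NC@35 -> ring=[35:NC,86:NA,93:NB]
Op 4: add ND@85 -> ring=[35:NC,85:ND,86:NA,93:NB]
Op 5: add NE@21 -> ring=[21:NE,35:NC,85:ND,86:NA,93:NB]
Op 6: route key 62: smallest pos >= 62 is 85 -> ND
Final route key 57: smallest pos >= 57 is 85 -> ND

Answer: ND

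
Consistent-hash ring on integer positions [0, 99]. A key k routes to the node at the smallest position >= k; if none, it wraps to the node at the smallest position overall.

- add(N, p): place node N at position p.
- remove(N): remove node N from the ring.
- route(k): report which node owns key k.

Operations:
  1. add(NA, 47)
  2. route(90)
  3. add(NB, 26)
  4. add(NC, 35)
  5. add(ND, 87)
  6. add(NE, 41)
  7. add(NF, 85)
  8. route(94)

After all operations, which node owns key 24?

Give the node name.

Op 1: add NA@47 -> ring=[47:NA]
Op 2: route key 90: none >= 90, wrap to smallest pos 47 -> NA
Op 3: add NB@26 -> ring=[26:NB,47:NA]
Op 4: add NC@35 -> ring=[26:NB,35:NC,47:NA]
Op 5: add ND@87 -> ring=[26:NB,35:NC,47:NA,87:ND]
Op 6: add NE@41 -> ring=[26:NB,35:NC,41:NE,47:NA,87:ND]
Op 7: add NF@85 -> ring=[26:NB,35:NC,41:NE,47:NA,85:NF,87:ND]
Op 8: route key 94: none >= 94, wrap to smallest pos 26 -> NB
Final route key 24: smallest pos >= 24 is 26 -> NB

Answer: NB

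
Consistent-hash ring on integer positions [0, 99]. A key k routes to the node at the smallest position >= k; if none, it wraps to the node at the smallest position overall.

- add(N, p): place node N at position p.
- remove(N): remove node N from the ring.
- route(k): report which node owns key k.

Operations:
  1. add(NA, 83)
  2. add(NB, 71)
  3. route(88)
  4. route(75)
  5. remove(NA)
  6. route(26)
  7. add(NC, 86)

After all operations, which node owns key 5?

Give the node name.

Op 1: add NA@83 -> ring=[83:NA]
Op 2: add NB@71 -> ring=[71:NB,83:NA]
Op 3: route key 88: none >= 88, wrap to smallest pos 71 -> NB
Op 4: route key 75: smallest pos >= 75 is 83 -> NA
Op 5: remove NA -> ring=[71:NB]
Op 6: route key 26: smallest pos >= 26 is 71 -> NB
Op 7: add NC@86 -> ring=[71:NB,86:NC]
Final route key 5: smallest pos >= 5 is 71 -> NB

Answer: NB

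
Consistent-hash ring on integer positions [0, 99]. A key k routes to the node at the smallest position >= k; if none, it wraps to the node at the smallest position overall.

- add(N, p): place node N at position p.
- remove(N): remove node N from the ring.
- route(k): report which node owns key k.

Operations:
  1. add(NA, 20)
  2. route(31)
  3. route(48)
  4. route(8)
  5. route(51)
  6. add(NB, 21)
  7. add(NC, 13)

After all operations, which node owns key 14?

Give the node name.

Op 1: add NA@20 -> ring=[20:NA]
Op 2: route key 31: none >= 31, wrap to smallest pos 20 -> NA
Op 3: route key 48: none >= 48, wrap to smallest pos 20 -> NA
Op 4: route key 8: smallest pos >= 8 is 20 -> NA
Op 5: route key 51: none >= 51, wrap to smallest pos 20 -> NA
Op 6: add NB@21 -> ring=[20:NA,21:NB]
Op 7: add NC@13 -> ring=[13:NC,20:NA,21:NB]
Final route key 14: smallest pos >= 14 is 20 -> NA

Answer: NA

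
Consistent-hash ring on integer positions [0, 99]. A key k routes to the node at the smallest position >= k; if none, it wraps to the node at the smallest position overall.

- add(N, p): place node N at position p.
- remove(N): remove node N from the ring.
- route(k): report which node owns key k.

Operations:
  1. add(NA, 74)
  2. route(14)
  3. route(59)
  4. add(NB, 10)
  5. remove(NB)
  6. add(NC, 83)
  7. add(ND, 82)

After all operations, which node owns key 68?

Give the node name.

Op 1: add NA@74 -> ring=[74:NA]
Op 2: route key 14: smallest pos >= 14 is 74 -> NA
Op 3: route key 59: smallest pos >= 59 is 74 -> NA
Op 4: add NB@10 -> ring=[10:NB,74:NA]
Op 5: remove NB -> ring=[74:NA]
Op 6: add NC@83 -> ring=[74:NA,83:NC]
Op 7: add ND@82 -> ring=[74:NA,82:ND,83:NC]
Final route key 68: smallest pos >= 68 is 74 -> NA

Answer: NA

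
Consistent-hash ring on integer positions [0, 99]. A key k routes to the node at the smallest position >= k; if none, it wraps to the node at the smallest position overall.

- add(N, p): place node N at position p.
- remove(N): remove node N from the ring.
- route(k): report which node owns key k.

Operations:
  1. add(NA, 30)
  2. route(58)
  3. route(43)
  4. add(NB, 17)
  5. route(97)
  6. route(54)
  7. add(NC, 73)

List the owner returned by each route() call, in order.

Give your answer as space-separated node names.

Op 1: add NA@30 -> ring=[30:NA]
Op 2: route key 58: none >= 58, wrap to smallest pos 30 -> NA
Op 3: route key 43: none >= 43, wrap to smallest pos 30 -> NA
Op 4: add NB@17 -> ring=[17:NB,30:NA]
Op 5: route key 97: none >= 97, wrap to smallest pos 17 -> NB
Op 6: route key 54: none >= 54, wrap to smallest pos 17 -> NB
Op 7: add NC@73 -> ring=[17:NB,30:NA,73:NC]

Answer: NA NA NB NB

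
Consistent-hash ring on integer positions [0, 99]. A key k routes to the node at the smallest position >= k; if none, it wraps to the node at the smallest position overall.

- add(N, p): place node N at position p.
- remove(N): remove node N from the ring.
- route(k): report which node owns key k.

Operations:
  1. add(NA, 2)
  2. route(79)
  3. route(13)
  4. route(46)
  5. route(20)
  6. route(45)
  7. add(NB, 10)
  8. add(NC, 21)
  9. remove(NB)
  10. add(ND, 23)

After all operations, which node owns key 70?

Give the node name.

Answer: NA

Derivation:
Op 1: add NA@2 -> ring=[2:NA]
Op 2: route key 79: none >= 79, wrap to smallest pos 2 -> NA
Op 3: route key 13: none >= 13, wrap to smallest pos 2 -> NA
Op 4: route key 46: none >= 46, wrap to smallest pos 2 -> NA
Op 5: route key 20: none >= 20, wrap to smallest pos 2 -> NA
Op 6: route key 45: none >= 45, wrap to smallest pos 2 -> NA
Op 7: add NB@10 -> ring=[2:NA,10:NB]
Op 8: add NC@21 -> ring=[2:NA,10:NB,21:NC]
Op 9: remove NB -> ring=[2:NA,21:NC]
Op 10: add ND@23 -> ring=[2:NA,21:NC,23:ND]
Final route key 70: none >= 70, wrap to smallest pos 2 -> NA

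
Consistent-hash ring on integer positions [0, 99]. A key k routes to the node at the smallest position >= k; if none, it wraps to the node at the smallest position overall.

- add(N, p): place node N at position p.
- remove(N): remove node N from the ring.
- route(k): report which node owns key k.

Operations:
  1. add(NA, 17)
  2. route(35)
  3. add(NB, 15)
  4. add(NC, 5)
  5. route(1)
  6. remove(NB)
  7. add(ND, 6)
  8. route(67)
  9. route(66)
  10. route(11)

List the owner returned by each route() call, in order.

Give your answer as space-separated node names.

Op 1: add NA@17 -> ring=[17:NA]
Op 2: route key 35: none >= 35, wrap to smallest pos 17 -> NA
Op 3: add NB@15 -> ring=[15:NB,17:NA]
Op 4: add NC@5 -> ring=[5:NC,15:NB,17:NA]
Op 5: route key 1: smallest pos >= 1 is 5 -> NC
Op 6: remove NB -> ring=[5:NC,17:NA]
Op 7: add ND@6 -> ring=[5:NC,6:ND,17:NA]
Op 8: route key 67: none >= 67, wrap to smallest pos 5 -> NC
Op 9: route key 66: none >= 66, wrap to smallest pos 5 -> NC
Op 10: route key 11: smallest pos >= 11 is 17 -> NA

Answer: NA NC NC NC NA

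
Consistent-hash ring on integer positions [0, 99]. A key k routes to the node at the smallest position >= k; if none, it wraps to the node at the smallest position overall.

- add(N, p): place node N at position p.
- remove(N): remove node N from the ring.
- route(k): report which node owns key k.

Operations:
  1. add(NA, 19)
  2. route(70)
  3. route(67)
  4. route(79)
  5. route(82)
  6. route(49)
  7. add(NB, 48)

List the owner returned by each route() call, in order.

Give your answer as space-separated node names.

Answer: NA NA NA NA NA

Derivation:
Op 1: add NA@19 -> ring=[19:NA]
Op 2: route key 70: none >= 70, wrap to smallest pos 19 -> NA
Op 3: route key 67: none >= 67, wrap to smallest pos 19 -> NA
Op 4: route key 79: none >= 79, wrap to smallest pos 19 -> NA
Op 5: route key 82: none >= 82, wrap to smallest pos 19 -> NA
Op 6: route key 49: none >= 49, wrap to smallest pos 19 -> NA
Op 7: add NB@48 -> ring=[19:NA,48:NB]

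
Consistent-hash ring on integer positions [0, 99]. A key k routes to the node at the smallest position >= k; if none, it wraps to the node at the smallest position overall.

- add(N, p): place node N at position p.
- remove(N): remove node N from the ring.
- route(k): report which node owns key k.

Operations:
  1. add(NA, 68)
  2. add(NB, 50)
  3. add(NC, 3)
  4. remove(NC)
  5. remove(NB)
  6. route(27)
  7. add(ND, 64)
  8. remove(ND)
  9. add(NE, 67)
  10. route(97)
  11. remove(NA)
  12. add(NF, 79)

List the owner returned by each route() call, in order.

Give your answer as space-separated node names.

Op 1: add NA@68 -> ring=[68:NA]
Op 2: add NB@50 -> ring=[50:NB,68:NA]
Op 3: add NC@3 -> ring=[3:NC,50:NB,68:NA]
Op 4: remove NC -> ring=[50:NB,68:NA]
Op 5: remove NB -> ring=[68:NA]
Op 6: route key 27: smallest pos >= 27 is 68 -> NA
Op 7: add ND@64 -> ring=[64:ND,68:NA]
Op 8: remove ND -> ring=[68:NA]
Op 9: add NE@67 -> ring=[67:NE,68:NA]
Op 10: route key 97: none >= 97, wrap to smallest pos 67 -> NE
Op 11: remove NA -> ring=[67:NE]
Op 12: add NF@79 -> ring=[67:NE,79:NF]

Answer: NA NE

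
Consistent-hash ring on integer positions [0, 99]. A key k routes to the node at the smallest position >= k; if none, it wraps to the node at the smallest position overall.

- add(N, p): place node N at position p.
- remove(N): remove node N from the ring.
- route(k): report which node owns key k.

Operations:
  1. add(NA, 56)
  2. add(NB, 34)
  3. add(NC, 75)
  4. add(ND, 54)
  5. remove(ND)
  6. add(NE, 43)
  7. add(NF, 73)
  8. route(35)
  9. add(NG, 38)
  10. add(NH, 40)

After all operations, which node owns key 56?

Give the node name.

Op 1: add NA@56 -> ring=[56:NA]
Op 2: add NB@34 -> ring=[34:NB,56:NA]
Op 3: add NC@75 -> ring=[34:NB,56:NA,75:NC]
Op 4: add ND@54 -> ring=[34:NB,54:ND,56:NA,75:NC]
Op 5: remove ND -> ring=[34:NB,56:NA,75:NC]
Op 6: add NE@43 -> ring=[34:NB,43:NE,56:NA,75:NC]
Op 7: add NF@73 -> ring=[34:NB,43:NE,56:NA,73:NF,75:NC]
Op 8: route key 35: smallest pos >= 35 is 43 -> NE
Op 9: add NG@38 -> ring=[34:NB,38:NG,43:NE,56:NA,73:NF,75:NC]
Op 10: add NH@40 -> ring=[34:NB,38:NG,40:NH,43:NE,56:NA,73:NF,75:NC]
Final route key 56: smallest pos >= 56 is 56 -> NA

Answer: NA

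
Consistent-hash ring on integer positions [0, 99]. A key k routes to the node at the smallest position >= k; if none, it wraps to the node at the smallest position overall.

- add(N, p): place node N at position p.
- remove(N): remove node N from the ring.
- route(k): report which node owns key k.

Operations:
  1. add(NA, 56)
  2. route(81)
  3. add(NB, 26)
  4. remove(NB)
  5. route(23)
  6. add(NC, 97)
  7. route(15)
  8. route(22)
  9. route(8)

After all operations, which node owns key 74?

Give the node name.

Op 1: add NA@56 -> ring=[56:NA]
Op 2: route key 81: none >= 81, wrap to smallest pos 56 -> NA
Op 3: add NB@26 -> ring=[26:NB,56:NA]
Op 4: remove NB -> ring=[56:NA]
Op 5: route key 23: smallest pos >= 23 is 56 -> NA
Op 6: add NC@97 -> ring=[56:NA,97:NC]
Op 7: route key 15: smallest pos >= 15 is 56 -> NA
Op 8: route key 22: smallest pos >= 22 is 56 -> NA
Op 9: route key 8: smallest pos >= 8 is 56 -> NA
Final route key 74: smallest pos >= 74 is 97 -> NC

Answer: NC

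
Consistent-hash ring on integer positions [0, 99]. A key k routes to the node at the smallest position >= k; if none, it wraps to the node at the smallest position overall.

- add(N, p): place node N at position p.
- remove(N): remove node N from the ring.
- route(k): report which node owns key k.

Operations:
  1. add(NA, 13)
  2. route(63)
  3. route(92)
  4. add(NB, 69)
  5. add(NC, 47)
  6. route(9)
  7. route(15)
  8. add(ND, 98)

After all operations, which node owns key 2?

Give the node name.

Answer: NA

Derivation:
Op 1: add NA@13 -> ring=[13:NA]
Op 2: route key 63: none >= 63, wrap to smallest pos 13 -> NA
Op 3: route key 92: none >= 92, wrap to smallest pos 13 -> NA
Op 4: add NB@69 -> ring=[13:NA,69:NB]
Op 5: add NC@47 -> ring=[13:NA,47:NC,69:NB]
Op 6: route key 9: smallest pos >= 9 is 13 -> NA
Op 7: route key 15: smallest pos >= 15 is 47 -> NC
Op 8: add ND@98 -> ring=[13:NA,47:NC,69:NB,98:ND]
Final route key 2: smallest pos >= 2 is 13 -> NA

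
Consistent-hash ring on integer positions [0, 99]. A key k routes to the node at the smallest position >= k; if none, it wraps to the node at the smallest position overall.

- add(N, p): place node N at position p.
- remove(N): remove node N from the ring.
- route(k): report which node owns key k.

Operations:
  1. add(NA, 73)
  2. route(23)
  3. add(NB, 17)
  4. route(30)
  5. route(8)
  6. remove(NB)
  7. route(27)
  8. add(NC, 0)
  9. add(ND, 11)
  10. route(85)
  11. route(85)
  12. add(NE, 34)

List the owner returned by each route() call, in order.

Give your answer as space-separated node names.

Op 1: add NA@73 -> ring=[73:NA]
Op 2: route key 23: smallest pos >= 23 is 73 -> NA
Op 3: add NB@17 -> ring=[17:NB,73:NA]
Op 4: route key 30: smallest pos >= 30 is 73 -> NA
Op 5: route key 8: smallest pos >= 8 is 17 -> NB
Op 6: remove NB -> ring=[73:NA]
Op 7: route key 27: smallest pos >= 27 is 73 -> NA
Op 8: add NC@0 -> ring=[0:NC,73:NA]
Op 9: add ND@11 -> ring=[0:NC,11:ND,73:NA]
Op 10: route key 85: none >= 85, wrap to smallest pos 0 -> NC
Op 11: route key 85: none >= 85, wrap to smallest pos 0 -> NC
Op 12: add NE@34 -> ring=[0:NC,11:ND,34:NE,73:NA]

Answer: NA NA NB NA NC NC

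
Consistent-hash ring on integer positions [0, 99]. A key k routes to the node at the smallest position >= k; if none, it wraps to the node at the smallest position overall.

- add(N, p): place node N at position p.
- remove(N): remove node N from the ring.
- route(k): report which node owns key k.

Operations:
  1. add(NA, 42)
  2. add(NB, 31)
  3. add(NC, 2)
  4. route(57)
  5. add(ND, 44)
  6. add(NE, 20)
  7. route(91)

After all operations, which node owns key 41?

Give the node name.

Op 1: add NA@42 -> ring=[42:NA]
Op 2: add NB@31 -> ring=[31:NB,42:NA]
Op 3: add NC@2 -> ring=[2:NC,31:NB,42:NA]
Op 4: route key 57: none >= 57, wrap to smallest pos 2 -> NC
Op 5: add ND@44 -> ring=[2:NC,31:NB,42:NA,44:ND]
Op 6: add NE@20 -> ring=[2:NC,20:NE,31:NB,42:NA,44:ND]
Op 7: route key 91: none >= 91, wrap to smallest pos 2 -> NC
Final route key 41: smallest pos >= 41 is 42 -> NA

Answer: NA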